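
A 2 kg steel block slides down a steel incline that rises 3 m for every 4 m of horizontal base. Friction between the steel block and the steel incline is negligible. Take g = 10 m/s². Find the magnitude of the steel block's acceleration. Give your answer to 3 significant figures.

6.00 m/s²

Resolving the weight along the incline: the component pulling the steel block down the slope is mg sin 36.87° = 2 × 10 × 0.6000 = 12.000 N, and the normal force is N = mg cos 36.87° = 2 × 10 × 0.8000 = 16.000 N.
With no friction the net force along the incline is 12.000 N, so a = g sin 36.87° = 12.000 / 2 = 6.0000 m/s².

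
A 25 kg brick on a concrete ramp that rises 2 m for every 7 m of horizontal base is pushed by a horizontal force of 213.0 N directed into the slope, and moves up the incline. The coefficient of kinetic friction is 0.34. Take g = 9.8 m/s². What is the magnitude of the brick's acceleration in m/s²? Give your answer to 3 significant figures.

1.50 m/s²

The horizontal push has components F cos 15.95° = 213.0 × 0.9615 = 204.799 N up the incline and F sin 15.95° = 213.0 × 0.2747 = 58.511 N pressing into the surface.
The normal force is therefore N = mg cos 15.95° + F sin 15.95° = 235.568 + 58.511 = 294.079 N, and kinetic friction down the slope is μN = 0.34 × 294.079 = 99.987 N.
Along the incline: F cos 15.95° − mg sin 15.95° − μN = ma, so 204.799 − 67.302 − 99.987 = 25 a, giving a = 1.5004 m/s².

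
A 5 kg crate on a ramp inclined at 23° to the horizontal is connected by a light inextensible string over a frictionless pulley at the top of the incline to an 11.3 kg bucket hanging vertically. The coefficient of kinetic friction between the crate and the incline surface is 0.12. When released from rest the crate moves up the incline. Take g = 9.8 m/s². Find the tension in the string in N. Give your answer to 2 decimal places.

For the crate on the incline: the weight component along the slope is m₁g sin 23° = 5 × 9.8 × 0.3907 = 19.144 N and the normal force is N = m₁g cos 23° = 45.105 N.
Kinetic friction opposes the crate's motion up the incline: f = μN = 0.12 × 45.105 = 5.413 N acting down the slope.
Newton's second law for the crate (up-slope positive): T − 19.144 − 5.413 = 5 a. For the hanging bucket (downward positive): 11.3 × 9.8 − T = 11.3 a.
Adding the two equations eliminates T: 86.183 = 16.3 a, so a = 5.2873 m/s².
Then from the hanging bucket's equation, T = 11.3 × (9.8 − 5.2873) = 50.994 N.

50.99 N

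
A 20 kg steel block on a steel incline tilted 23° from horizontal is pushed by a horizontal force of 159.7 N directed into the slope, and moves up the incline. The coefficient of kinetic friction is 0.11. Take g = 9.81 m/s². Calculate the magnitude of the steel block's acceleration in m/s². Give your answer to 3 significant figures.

The horizontal push has components F cos 23° = 159.7 × 0.9205 = 147.004 N up the incline and F sin 23° = 159.7 × 0.3907 = 62.395 N pressing into the surface.
The normal force is therefore N = mg cos 23° + F sin 23° = 180.602 + 62.395 = 242.997 N, and kinetic friction down the slope is μN = 0.11 × 242.997 = 26.730 N.
Along the incline: F cos 23° − mg sin 23° − μN = ma, so 147.004 − 76.655 − 26.730 = 20 a, giving a = 2.1809 m/s².

2.18 m/s²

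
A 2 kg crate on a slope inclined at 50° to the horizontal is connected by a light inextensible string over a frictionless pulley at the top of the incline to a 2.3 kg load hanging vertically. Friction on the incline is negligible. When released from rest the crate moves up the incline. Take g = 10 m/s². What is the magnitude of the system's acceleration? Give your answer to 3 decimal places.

1.786 m/s²

For the crate on the incline: the weight component along the slope is m₁g sin 50° = 2 × 10 × 0.7660 = 15.320 N and the normal force is N = m₁g cos 50° = 12.856 N.
Newton's second law for the crate (up-slope positive): T − 15.320 = 2 a. For the hanging load (downward positive): 2.3 × 10 − T = 2.3 a.
Adding the two equations eliminates T: 7.680 = 4.3 a, so a = 1.7860 m/s².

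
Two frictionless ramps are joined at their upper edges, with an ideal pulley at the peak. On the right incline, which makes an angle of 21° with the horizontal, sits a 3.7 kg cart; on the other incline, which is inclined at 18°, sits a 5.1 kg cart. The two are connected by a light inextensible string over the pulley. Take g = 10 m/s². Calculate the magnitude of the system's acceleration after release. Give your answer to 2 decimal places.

Resolve each weight along its own incline: the 3.7 kg mass has component 3.7 × 10 × sin 21° = 13.260 N down its slope, and the 5.1 kg mass has 5.1 × 10 × sin 18° = 15.760 N down its slope.
The 5.1 kg side's 15.760 N exceeds the other side's 13.260 N, so that mass slides down and the 3.7 kg mass slides up. Taking that direction as positive, Newton's second law for the whole system gives 15.760 − 13.260 = (3.7 + 5.1) a, so a = 2.500 / 8.8 = 0.2841 m/s².

0.28 m/s²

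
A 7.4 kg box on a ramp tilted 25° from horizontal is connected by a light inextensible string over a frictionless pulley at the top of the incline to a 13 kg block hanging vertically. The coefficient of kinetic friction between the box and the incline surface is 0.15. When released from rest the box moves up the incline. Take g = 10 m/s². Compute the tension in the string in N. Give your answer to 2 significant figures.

For the box on the incline: the weight component along the slope is m₁g sin 25° = 7.4 × 10 × 0.4226 = 31.272 N and the normal force is N = m₁g cos 25° = 67.067 N.
Kinetic friction opposes the box's motion up the incline: f = μN = 0.15 × 67.067 = 10.060 N acting down the slope.
Newton's second law for the box (up-slope positive): T − 31.272 − 10.060 = 7.4 a. For the hanging block (downward positive): 13 × 10 − T = 13 a.
Adding the two equations eliminates T: 88.668 = 20.4 a, so a = 4.3465 m/s².
Then from the hanging block's equation, T = 13 × (10 − 4.3465) = 73.496 N.

73 N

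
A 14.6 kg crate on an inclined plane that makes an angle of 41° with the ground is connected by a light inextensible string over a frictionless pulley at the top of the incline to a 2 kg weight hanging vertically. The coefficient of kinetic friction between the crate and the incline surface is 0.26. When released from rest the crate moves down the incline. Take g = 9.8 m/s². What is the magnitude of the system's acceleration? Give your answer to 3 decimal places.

2.783 m/s²

For the crate on the incline: the weight component along the slope is m₁g sin 41° = 14.6 × 9.8 × 0.6561 = 93.875 N and the normal force is N = m₁g cos 41° = 107.984 N.
Kinetic friction opposes the crate's motion down the incline: f = μN = 0.26 × 107.984 = 28.076 N acting up the slope.
Newton's second law for the crate (down-slope positive): 93.875 − 28.076 − T = 14.6 a. For the hanging weight (upward positive): T − 2 × 9.8 = 2 a.
Adding the two equations eliminates T: 46.199 = 16.6 a, so a = 2.7831 m/s².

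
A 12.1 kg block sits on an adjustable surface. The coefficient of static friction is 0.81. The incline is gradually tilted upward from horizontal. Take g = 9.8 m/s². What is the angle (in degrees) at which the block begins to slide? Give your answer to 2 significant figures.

39°

At the threshold of sliding, static friction is at its maximum μ_s N and exactly balances the weight component along the incline: mg sin θ = μ_s mg cos θ.
Hence tan θ = μ_s = 0.81, so θ = arctan(0.81) = 39.0075°.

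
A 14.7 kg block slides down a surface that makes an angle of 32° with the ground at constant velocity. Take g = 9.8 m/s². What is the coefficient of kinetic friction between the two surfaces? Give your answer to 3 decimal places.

At constant velocity the net force along the incline is zero: mg sin 32° = μ mg cos 32°.
So μ = tan 32° = 0.5299 / 0.8480 = 0.6249.

0.625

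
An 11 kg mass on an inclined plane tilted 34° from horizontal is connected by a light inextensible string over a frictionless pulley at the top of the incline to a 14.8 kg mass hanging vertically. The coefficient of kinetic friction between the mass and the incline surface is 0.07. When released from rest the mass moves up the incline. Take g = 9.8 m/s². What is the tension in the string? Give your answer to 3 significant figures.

For the mass on the incline: the weight component along the slope is m₁g sin 34° = 11 × 9.8 × 0.5592 = 60.282 N and the normal force is N = m₁g cos 34° = 89.370 N.
Kinetic friction opposes the mass's motion up the incline: f = μN = 0.07 × 89.370 = 6.256 N acting down the slope.
Newton's second law for the mass (up-slope positive): T − 60.282 − 6.256 = 11 a. For the hanging mass (downward positive): 14.8 × 9.8 − T = 14.8 a.
Adding the two equations eliminates T: 78.502 = 25.8 a, so a = 3.0427 m/s².
Then from the hanging mass's equation, T = 14.8 × (9.8 − 3.0427) = 100.008 N.

100 N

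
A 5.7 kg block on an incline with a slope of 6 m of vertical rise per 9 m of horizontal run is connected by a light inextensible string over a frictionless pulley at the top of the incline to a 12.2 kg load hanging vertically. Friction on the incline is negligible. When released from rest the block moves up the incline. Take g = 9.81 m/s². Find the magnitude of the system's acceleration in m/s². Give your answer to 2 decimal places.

For the block on the incline: the weight component along the slope is m₁g sin 33.69° = 5.7 × 9.81 × 0.5547 = 31.017 N and the normal force is N = m₁g cos 33.69° = 46.526 N.
Newton's second law for the block (up-slope positive): T − 31.017 = 5.7 a. For the hanging load (downward positive): 12.2 × 9.81 − T = 12.2 a.
Adding the two equations eliminates T: 88.665 = 17.9 a, so a = 4.9534 m/s².

4.95 m/s²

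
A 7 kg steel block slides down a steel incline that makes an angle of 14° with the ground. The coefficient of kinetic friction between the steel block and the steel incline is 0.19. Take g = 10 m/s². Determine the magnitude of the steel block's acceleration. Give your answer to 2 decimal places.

0.58 m/s²

Resolving the weight along the incline: the component pulling the steel block down the slope is mg sin 14° = 7 × 10 × 0.2419 = 16.933 N, and the normal force is N = mg cos 14° = 7 × 10 × 0.9703 = 67.921 N.
Kinetic friction acts up the slope with magnitude f = μN = 0.19 × 67.921 = 12.905 N.
Net force along the incline is 16.933 − 12.905 = 4.028 N, so a = 4.028 / 7 = 0.5754 m/s².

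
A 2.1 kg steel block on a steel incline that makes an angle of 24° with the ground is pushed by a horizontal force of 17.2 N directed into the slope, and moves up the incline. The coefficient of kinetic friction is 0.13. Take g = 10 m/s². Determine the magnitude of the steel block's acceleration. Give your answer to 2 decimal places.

The horizontal push has components F cos 24° = 17.2 × 0.9135 = 15.712 N up the incline and F sin 24° = 17.2 × 0.4067 = 6.995 N pressing into the surface.
The normal force is therefore N = mg cos 24° + F sin 24° = 19.183 + 6.995 = 26.178 N, and kinetic friction down the slope is μN = 0.13 × 26.178 = 3.403 N.
Along the incline: F cos 24° − mg sin 24° − μN = ma, so 15.712 − 8.541 − 3.403 = 2.1 a, giving a = 1.7943 m/s².

1.79 m/s²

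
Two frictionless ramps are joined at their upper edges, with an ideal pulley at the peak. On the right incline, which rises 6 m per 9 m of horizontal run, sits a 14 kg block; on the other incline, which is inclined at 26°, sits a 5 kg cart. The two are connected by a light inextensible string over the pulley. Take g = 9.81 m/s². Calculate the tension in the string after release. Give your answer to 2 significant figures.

36 N

Resolve each weight along its own incline: the 14 kg mass has component 14 × 9.81 × sin 33.69° = 76.183 N down its slope, and the 5 kg mass has 5 × 9.81 × sin 26° = 21.502 N down its slope.
The 14 kg side's 76.183 N exceeds the other side's 21.502 N, so that mass slides down and the 5 kg mass slides up. Taking that direction as positive, Newton's second law for the whole system gives 76.183 − 21.502 = (14 + 5) a, so a = 54.681 / 19 = 2.8779 m/s².
For the 5 kg mass (up-slope positive): T − 21.502 = 5 × 2.8779, so T = 35.892 N.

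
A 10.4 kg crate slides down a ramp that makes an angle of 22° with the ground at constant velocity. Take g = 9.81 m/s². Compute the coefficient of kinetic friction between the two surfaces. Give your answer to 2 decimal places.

0.40

At constant velocity the net force along the incline is zero: mg sin 22° = μ mg cos 22°.
So μ = tan 22° = 0.3746 / 0.9272 = 0.4040.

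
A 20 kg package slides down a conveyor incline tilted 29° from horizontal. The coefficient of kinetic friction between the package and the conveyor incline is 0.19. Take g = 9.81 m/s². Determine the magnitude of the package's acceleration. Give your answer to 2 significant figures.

3.1 m/s²

Resolving the weight along the incline: the component pulling the package down the slope is mg sin 29° = 20 × 9.81 × 0.4848 = 95.118 N, and the normal force is N = mg cos 29° = 20 × 9.81 × 0.8746 = 171.597 N.
Kinetic friction acts up the slope with magnitude f = μN = 0.19 × 171.597 = 32.603 N.
Net force along the incline is 95.118 − 32.603 = 62.515 N, so a = 62.515 / 20 = 3.1258 m/s².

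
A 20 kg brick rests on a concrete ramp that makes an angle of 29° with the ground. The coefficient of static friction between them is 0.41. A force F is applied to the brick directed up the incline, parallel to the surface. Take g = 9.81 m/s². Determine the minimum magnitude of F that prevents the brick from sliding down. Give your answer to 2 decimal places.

24.76 N

The normal force is N = mg cos 29° = 171.600 N. With F at its minimum the brick is on the verge of sliding down, so static friction is at its maximum μ_s N = 0.41 × 171.600 = 70.356 N and acts up the slope.
Equilibrium along the incline: F + μ_s N = mg sin 29°, so F = 95.120 − 70.356 = 24.764 N.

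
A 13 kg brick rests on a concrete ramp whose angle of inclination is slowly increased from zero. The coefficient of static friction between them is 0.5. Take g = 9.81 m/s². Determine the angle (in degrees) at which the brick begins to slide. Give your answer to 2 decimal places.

26.57°

At the threshold of sliding, static friction is at its maximum μ_s N and exactly balances the weight component along the incline: mg sin θ = μ_s mg cos θ.
Hence tan θ = μ_s = 0.5, so θ = arctan(0.5) = 26.5651°.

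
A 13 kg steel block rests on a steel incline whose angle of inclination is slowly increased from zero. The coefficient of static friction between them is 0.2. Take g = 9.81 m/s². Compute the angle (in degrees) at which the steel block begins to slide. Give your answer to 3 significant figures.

At the threshold of sliding, static friction is at its maximum μ_s N and exactly balances the weight component along the incline: mg sin θ = μ_s mg cos θ.
Hence tan θ = μ_s = 0.2, so θ = arctan(0.2) = 11.3099°.

11.3°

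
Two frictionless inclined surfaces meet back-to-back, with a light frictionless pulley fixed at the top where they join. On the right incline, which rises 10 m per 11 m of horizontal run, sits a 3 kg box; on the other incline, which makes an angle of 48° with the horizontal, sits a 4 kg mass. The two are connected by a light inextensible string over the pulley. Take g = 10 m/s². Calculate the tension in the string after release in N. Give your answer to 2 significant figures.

24 N

Resolve each weight along its own incline: the 3 kg mass has component 3 × 10 × sin 42.27° = 20.180 N down its slope, and the 4 kg mass has 4 × 10 × sin 48° = 29.726 N down its slope.
The 4 kg side's 29.726 N exceeds the other side's 20.180 N, so that mass slides down and the 3 kg mass slides up. Taking that direction as positive, Newton's second law for the whole system gives 29.726 − 20.180 = (3 + 4) a, so a = 9.546 / 7 = 1.3637 m/s².
For the 3 kg mass (up-slope positive): T − 20.180 = 3 × 1.3637, so T = 24.271 N.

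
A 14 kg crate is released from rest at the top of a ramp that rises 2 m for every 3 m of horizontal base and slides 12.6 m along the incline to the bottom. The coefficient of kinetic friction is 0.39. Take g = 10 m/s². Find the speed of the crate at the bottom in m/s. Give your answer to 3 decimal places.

7.616 m/s

The weight component along the incline is mg sin 33.69° = 77.658 N and the normal force is N = mg cos 33.69° = 116.487 N.
Friction up the slope is f = μN = 0.39 × 116.487 = 45.430 N, so the net downslope force is 77.658 − 45.430 = 32.228 N and a = 32.228 / 14 = 2.3020 m/s².
Starting from rest over a distance of 12.6 m, v² = 2aL = 2 × 2.3020 × 12.6 = 58.0104, so v = 7.6165 m/s.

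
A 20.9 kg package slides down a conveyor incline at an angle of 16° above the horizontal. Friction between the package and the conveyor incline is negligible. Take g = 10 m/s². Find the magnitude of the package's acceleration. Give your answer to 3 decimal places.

2.756 m/s²

Resolving the weight along the incline: the component pulling the package down the slope is mg sin 16° = 20.9 × 10 × 0.2756 = 57.600 N, and the normal force is N = mg cos 16° = 20.9 × 10 × 0.9613 = 200.912 N.
With no friction the net force along the incline is 57.600 N, so a = g sin 16° = 57.600 / 20.9 = 2.7560 m/s².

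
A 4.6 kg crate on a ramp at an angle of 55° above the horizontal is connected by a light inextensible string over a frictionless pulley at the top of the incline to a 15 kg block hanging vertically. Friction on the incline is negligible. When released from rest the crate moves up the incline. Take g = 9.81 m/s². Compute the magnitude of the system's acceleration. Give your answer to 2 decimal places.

5.62 m/s²

For the crate on the incline: the weight component along the slope is m₁g sin 55° = 4.6 × 9.81 × 0.8192 = 36.967 N and the normal force is N = m₁g cos 55° = 25.883 N.
Newton's second law for the crate (up-slope positive): T − 36.967 = 4.6 a. For the hanging block (downward positive): 15 × 9.81 − T = 15 a.
Adding the two equations eliminates T: 110.183 = 19.6 a, so a = 5.6216 m/s².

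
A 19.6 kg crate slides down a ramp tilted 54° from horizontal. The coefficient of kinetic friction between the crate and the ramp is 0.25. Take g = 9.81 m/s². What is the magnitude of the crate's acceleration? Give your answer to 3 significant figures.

6.49 m/s²

Resolving the weight along the incline: the component pulling the crate down the slope is mg sin 54° = 19.6 × 9.81 × 0.8090 = 155.551 N, and the normal force is N = mg cos 54° = 19.6 × 9.81 × 0.5878 = 113.020 N.
Kinetic friction acts up the slope with magnitude f = μN = 0.25 × 113.020 = 28.255 N.
Net force along the incline is 155.551 − 28.255 = 127.296 N, so a = 127.296 / 19.6 = 6.4947 m/s².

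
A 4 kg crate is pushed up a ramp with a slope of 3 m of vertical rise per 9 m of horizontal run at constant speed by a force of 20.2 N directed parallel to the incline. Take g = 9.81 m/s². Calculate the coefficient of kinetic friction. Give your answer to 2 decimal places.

At constant speed ΣF = 0 along the incline. The applied 20.2 N acts up the slope; the weight component mg sin 18.43° = 12.409 N and kinetic friction μN both act down the slope.
So 20.2 = 12.409 + μ × 37.226, giving μ = (20.2 − 12.409) / 37.226 = 0.2093.

0.21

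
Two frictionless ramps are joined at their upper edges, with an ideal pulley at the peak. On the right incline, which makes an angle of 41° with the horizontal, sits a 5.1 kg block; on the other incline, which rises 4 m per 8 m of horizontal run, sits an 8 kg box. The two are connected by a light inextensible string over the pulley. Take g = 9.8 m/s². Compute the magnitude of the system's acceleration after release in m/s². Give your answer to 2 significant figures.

0.17 m/s²

Resolve each weight along its own incline: the 5.1 kg mass has component 5.1 × 9.8 × sin 41° = 32.790 N down its slope, and the 8 kg mass has 8 × 9.8 × sin 26.57° = 35.062 N down its slope.
The 8 kg side's 35.062 N exceeds the other side's 32.790 N, so that mass slides down and the 5.1 kg mass slides up. Taking that direction as positive, Newton's second law for the whole system gives 35.062 − 32.790 = (5.1 + 8) a, so a = 2.272 / 13.1 = 0.1734 m/s².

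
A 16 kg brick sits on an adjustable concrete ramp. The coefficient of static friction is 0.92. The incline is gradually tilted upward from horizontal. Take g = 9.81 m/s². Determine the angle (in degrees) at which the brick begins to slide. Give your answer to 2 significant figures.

At the threshold of sliding, static friction is at its maximum μ_s N and exactly balances the weight component along the incline: mg sin θ = μ_s mg cos θ.
Hence tan θ = μ_s = 0.92, so θ = arctan(0.92) = 42.6141°.

43°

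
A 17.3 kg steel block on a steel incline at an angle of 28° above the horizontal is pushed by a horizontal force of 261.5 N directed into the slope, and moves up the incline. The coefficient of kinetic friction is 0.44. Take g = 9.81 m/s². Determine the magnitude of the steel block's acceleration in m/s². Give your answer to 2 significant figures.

1.8 m/s²

The horizontal push has components F cos 28° = 261.5 × 0.8829 = 230.878 N up the incline and F sin 28° = 261.5 × 0.4695 = 122.774 N pressing into the surface.
The normal force is therefore N = mg cos 28° + F sin 28° = 149.840 + 122.774 = 272.614 N, and kinetic friction down the slope is μN = 0.44 × 272.614 = 119.950 N.
Along the incline: F cos 28° − mg sin 28° − μN = ma, so 230.878 − 79.680 − 119.950 = 17.3 a, giving a = 1.8062 m/s².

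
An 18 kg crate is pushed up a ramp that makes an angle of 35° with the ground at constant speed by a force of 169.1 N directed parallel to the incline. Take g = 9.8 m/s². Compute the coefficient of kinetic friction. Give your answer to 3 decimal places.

0.470

At constant speed ΣF = 0 along the incline. The applied 169.1 N acts up the slope; the weight component mg sin 35° = 101.179 N and kinetic friction μN both act down the slope.
So 169.1 = 101.179 + μ × 144.498, giving μ = (169.1 − 101.179) / 144.498 = 0.4700.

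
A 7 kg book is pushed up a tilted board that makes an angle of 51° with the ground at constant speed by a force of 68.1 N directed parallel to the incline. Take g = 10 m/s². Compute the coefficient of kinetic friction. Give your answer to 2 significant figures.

0.31

At constant speed ΣF = 0 along the incline. The applied 68.1 N acts up the slope; the weight component mg sin 51° = 54.400 N and kinetic friction μN both act down the slope.
So 68.1 = 54.400 + μ × 44.052, giving μ = (68.1 − 54.400) / 44.052 = 0.3110.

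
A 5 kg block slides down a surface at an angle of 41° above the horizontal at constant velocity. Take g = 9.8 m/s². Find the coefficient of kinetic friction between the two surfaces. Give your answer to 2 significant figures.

At constant velocity the net force along the incline is zero: mg sin 41° = μ mg cos 41°.
So μ = tan 41° = 0.6561 / 0.7547 = 0.8694.

0.87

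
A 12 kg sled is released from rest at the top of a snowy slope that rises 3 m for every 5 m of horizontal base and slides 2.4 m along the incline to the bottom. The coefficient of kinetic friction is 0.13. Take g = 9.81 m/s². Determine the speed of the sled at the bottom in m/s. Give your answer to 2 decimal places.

The weight component along the incline is mg sin 30.96° = 60.566 N and the normal force is N = mg cos 30.96° = 100.944 N.
Friction up the slope is f = μN = 0.13 × 100.944 = 13.123 N, so the net downslope force is 60.566 − 13.123 = 47.443 N and a = 47.443 / 12 = 3.9536 m/s².
Starting from rest over a distance of 2.4 m, v² = 2aL = 2 × 3.9536 × 2.4 = 18.9773, so v = 4.3563 m/s.

4.36 m/s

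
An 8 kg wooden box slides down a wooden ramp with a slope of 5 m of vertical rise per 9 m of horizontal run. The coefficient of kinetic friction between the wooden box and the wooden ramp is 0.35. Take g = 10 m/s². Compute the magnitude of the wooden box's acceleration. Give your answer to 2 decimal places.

Resolving the weight along the incline: the component pulling the wooden box down the slope is mg sin 29.05° = 8 × 10 × 0.4856 = 38.848 N, and the normal force is N = mg cos 29.05° = 8 × 10 × 0.8742 = 69.936 N.
Kinetic friction acts up the slope with magnitude f = μN = 0.35 × 69.936 = 24.478 N.
Net force along the incline is 38.848 − 24.478 = 14.370 N, so a = 14.370 / 8 = 1.7962 m/s².

1.80 m/s²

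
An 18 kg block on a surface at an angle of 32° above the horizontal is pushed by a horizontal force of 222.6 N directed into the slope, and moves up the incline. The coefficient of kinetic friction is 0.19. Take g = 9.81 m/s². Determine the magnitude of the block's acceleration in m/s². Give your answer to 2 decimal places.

2.46 m/s²

The horizontal push has components F cos 32° = 222.6 × 0.8480 = 188.765 N up the incline and F sin 32° = 222.6 × 0.5299 = 117.956 N pressing into the surface.
The normal force is therefore N = mg cos 32° + F sin 32° = 149.740 + 117.956 = 267.696 N, and kinetic friction down the slope is μN = 0.19 × 267.696 = 50.862 N.
Along the incline: F cos 32° − mg sin 32° − μN = ma, so 188.765 − 93.570 − 50.862 = 18 a, giving a = 2.4629 m/s².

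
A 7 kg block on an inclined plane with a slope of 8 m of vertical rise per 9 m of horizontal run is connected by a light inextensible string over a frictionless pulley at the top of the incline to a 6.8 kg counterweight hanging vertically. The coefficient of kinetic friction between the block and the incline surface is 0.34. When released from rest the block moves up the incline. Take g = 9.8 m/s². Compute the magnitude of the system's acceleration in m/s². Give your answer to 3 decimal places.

0.263 m/s²

For the block on the incline: the weight component along the slope is m₁g sin 41.63° = 7 × 9.8 × 0.6644 = 45.578 N and the normal force is N = m₁g cos 41.63° = 51.272 N.
Kinetic friction opposes the block's motion up the incline: f = μN = 0.34 × 51.272 = 17.432 N acting down the slope.
Newton's second law for the block (up-slope positive): T − 45.578 − 17.432 = 7 a. For the hanging counterweight (downward positive): 6.8 × 9.8 − T = 6.8 a.
Adding the two equations eliminates T: 3.630 = 13.8 a, so a = 0.2630 m/s².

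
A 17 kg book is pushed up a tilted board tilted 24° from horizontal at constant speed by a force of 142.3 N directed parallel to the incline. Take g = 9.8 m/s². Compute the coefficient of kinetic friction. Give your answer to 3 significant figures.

0.490

At constant speed ΣF = 0 along the incline. The applied 142.3 N acts up the slope; the weight component mg sin 24° = 67.762 N and kinetic friction μN both act down the slope.
So 142.3 = 67.762 + μ × 152.197, giving μ = (142.3 − 67.762) / 152.197 = 0.4897.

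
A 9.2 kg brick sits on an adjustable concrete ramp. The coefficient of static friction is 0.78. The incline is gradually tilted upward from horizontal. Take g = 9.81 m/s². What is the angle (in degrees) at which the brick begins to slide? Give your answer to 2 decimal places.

37.95°

At the threshold of sliding, static friction is at its maximum μ_s N and exactly balances the weight component along the incline: mg sin θ = μ_s mg cos θ.
Hence tan θ = μ_s = 0.78, so θ = arctan(0.78) = 37.9542°.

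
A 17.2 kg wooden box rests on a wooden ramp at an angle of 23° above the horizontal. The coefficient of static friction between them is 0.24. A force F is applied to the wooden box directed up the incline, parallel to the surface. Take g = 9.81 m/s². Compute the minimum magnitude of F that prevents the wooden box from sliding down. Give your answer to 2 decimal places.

The normal force is N = mg cos 23° = 155.319 N. With F at its minimum the wooden box is on the verge of sliding down, so static friction is at its maximum μ_s N = 0.24 × 155.319 = 37.277 N and acts up the slope.
Equilibrium along the incline: F + μ_s N = mg sin 23°, so F = 65.929 − 37.277 = 28.652 N.

28.65 N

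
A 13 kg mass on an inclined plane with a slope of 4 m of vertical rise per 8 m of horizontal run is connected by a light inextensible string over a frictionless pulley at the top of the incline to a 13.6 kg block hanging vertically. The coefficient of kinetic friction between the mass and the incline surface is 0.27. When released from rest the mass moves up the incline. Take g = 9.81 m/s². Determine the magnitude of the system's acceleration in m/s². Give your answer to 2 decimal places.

For the mass on the incline: the weight component along the slope is m₁g sin 26.57° = 13 × 9.81 × 0.4472 = 57.031 N and the normal force is N = m₁g cos 26.57° = 114.066 N.
Kinetic friction opposes the mass's motion up the incline: f = μN = 0.27 × 114.066 = 30.798 N acting down the slope.
Newton's second law for the mass (up-slope positive): T − 57.031 − 30.798 = 13 a. For the hanging block (downward positive): 13.6 × 9.81 − T = 13.6 a.
Adding the two equations eliminates T: 45.587 = 26.6 a, so a = 1.7138 m/s².

1.71 m/s²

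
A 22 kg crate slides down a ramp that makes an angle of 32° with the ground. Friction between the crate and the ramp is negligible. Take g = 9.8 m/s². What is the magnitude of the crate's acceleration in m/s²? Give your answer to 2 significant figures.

Resolving the weight along the incline: the component pulling the crate down the slope is mg sin 32° = 22 × 9.8 × 0.5299 = 114.246 N, and the normal force is N = mg cos 32° = 22 × 9.8 × 0.8480 = 182.829 N.
With no friction the net force along the incline is 114.246 N, so a = g sin 32° = 114.246 / 22 = 5.1930 m/s².

5.2 m/s²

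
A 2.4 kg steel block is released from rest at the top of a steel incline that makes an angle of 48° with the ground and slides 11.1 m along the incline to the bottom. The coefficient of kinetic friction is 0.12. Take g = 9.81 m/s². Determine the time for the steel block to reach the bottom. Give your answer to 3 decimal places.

1.848 s

The weight component along the incline is mg sin 48° = 17.497 N and the normal force is N = mg cos 48° = 15.754 N.
Friction up the slope is f = μN = 0.12 × 15.754 = 1.890 N, so the net downslope force is 17.497 − 1.890 = 15.607 N and a = 15.607 / 2.4 = 6.5029 m/s².
Starting from rest, L = ½at², so t = √(2L/a) = √(2 × 11.1 / 6.5029) = 1.8477 s.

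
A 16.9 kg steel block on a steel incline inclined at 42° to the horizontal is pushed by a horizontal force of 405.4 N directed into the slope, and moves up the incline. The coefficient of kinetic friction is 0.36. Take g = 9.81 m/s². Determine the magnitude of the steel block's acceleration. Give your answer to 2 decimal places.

2.86 m/s²

The horizontal push has components F cos 42° = 405.4 × 0.7431 = 301.253 N up the incline and F sin 42° = 405.4 × 0.6691 = 271.253 N pressing into the surface.
The normal force is therefore N = mg cos 42° + F sin 42° = 123.198 + 271.253 = 394.451 N, and kinetic friction down the slope is μN = 0.36 × 394.451 = 142.002 N.
Along the incline: F cos 42° − mg sin 42° − μN = ma, so 301.253 − 110.929 − 142.002 = 16.9 a, giving a = 2.8593 m/s².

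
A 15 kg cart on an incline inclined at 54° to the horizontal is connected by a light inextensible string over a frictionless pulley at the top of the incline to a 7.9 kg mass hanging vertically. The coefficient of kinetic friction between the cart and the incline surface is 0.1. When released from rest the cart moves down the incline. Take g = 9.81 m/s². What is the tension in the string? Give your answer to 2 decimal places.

For the cart on the incline: the weight component along the slope is m₁g sin 54° = 15 × 9.81 × 0.8090 = 119.044 N and the normal force is N = m₁g cos 54° = 86.493 N.
Kinetic friction opposes the cart's motion down the incline: f = μN = 0.1 × 86.493 = 8.649 N acting up the slope.
Newton's second law for the cart (down-slope positive): 119.044 − 8.649 − T = 15 a. For the hanging mass (upward positive): T − 7.9 × 9.81 = 7.9 a.
Adding the two equations eliminates T: 32.896 = 22.9 a, so a = 1.4365 m/s².
Then from the hanging mass's equation, T = 7.9 × (9.81 + 1.4365) = 88.847 N.

88.85 N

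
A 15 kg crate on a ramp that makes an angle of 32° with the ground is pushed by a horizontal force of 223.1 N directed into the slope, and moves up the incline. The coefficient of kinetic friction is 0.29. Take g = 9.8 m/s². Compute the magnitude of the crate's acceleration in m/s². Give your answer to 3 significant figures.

The horizontal push has components F cos 32° = 223.1 × 0.8480 = 189.189 N up the incline and F sin 32° = 223.1 × 0.5299 = 118.221 N pressing into the surface.
The normal force is therefore N = mg cos 32° + F sin 32° = 124.656 + 118.221 = 242.877 N, and kinetic friction down the slope is μN = 0.29 × 242.877 = 70.434 N.
Along the incline: F cos 32° − mg sin 32° − μN = ma, so 189.189 − 77.895 − 70.434 = 15 a, giving a = 2.7240 m/s².

2.72 m/s²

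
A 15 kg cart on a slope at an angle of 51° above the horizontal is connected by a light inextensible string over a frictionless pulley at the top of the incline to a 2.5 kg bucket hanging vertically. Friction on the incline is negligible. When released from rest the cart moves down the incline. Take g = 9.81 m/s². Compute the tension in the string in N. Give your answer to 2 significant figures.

37 N

For the cart on the incline: the weight component along the slope is m₁g sin 51° = 15 × 9.81 × 0.7771 = 114.350 N and the normal force is N = m₁g cos 51° = 92.604 N.
Newton's second law for the cart (down-slope positive): 114.350 − T = 15 a. For the hanging bucket (upward positive): T − 2.5 × 9.81 = 2.5 a.
Adding the two equations eliminates T: 89.825 = 17.5 a, so a = 5.1329 m/s².
Then from the hanging bucket's equation, T = 2.5 × (9.81 + 5.1329) = 37.357 N.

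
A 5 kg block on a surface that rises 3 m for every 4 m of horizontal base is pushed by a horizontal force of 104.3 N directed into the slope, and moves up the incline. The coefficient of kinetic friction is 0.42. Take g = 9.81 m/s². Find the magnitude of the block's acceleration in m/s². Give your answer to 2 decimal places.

The horizontal push has components F cos 36.87° = 104.3 × 0.8000 = 83.440 N up the incline and F sin 36.87° = 104.3 × 0.6000 = 62.580 N pressing into the surface.
The normal force is therefore N = mg cos 36.87° + F sin 36.87° = 39.240 + 62.580 = 101.820 N, and kinetic friction down the slope is μN = 0.42 × 101.820 = 42.764 N.
Along the incline: F cos 36.87° − mg sin 36.87° − μN = ma, so 83.440 − 29.430 − 42.764 = 5 a, giving a = 2.2492 m/s².

2.25 m/s²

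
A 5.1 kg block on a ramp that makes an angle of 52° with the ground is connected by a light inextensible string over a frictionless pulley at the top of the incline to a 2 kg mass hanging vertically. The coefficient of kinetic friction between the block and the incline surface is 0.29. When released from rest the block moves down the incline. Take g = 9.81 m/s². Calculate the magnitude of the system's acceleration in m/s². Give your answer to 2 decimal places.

1.53 m/s²

For the block on the incline: the weight component along the slope is m₁g sin 52° = 5.1 × 9.81 × 0.7880 = 39.424 N and the normal force is N = m₁g cos 52° = 30.802 N.
Kinetic friction opposes the block's motion down the incline: f = μN = 0.29 × 30.802 = 8.933 N acting up the slope.
Newton's second law for the block (down-slope positive): 39.424 − 8.933 − T = 5.1 a. For the hanging mass (upward positive): T − 2 × 9.81 = 2 a.
Adding the two equations eliminates T: 10.871 = 7.1 a, so a = 1.5311 m/s².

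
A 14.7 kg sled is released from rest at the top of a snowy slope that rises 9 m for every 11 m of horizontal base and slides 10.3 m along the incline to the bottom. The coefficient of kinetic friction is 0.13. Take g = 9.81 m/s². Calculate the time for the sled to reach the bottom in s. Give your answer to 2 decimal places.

The weight component along the incline is mg sin 39.29° = 91.317 N and the normal force is N = mg cos 39.29° = 111.610 N.
Friction up the slope is f = μN = 0.13 × 111.610 = 14.509 N, so the net downslope force is 91.317 − 14.509 = 76.808 N and a = 76.808 / 14.7 = 5.2250 m/s².
Starting from rest, L = ½at², so t = √(2L/a) = √(2 × 10.3 / 5.2250) = 1.9856 s.

1.99 s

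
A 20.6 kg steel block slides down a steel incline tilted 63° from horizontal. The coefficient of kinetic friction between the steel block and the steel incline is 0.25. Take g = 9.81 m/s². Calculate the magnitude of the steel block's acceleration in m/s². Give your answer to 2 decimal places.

7.63 m/s²

Resolving the weight along the incline: the component pulling the steel block down the slope is mg sin 63° = 20.6 × 9.81 × 0.8910 = 180.059 N, and the normal force is N = mg cos 63° = 20.6 × 9.81 × 0.4540 = 91.747 N.
Kinetic friction acts up the slope with magnitude f = μN = 0.25 × 91.747 = 22.937 N.
Net force along the incline is 180.059 − 22.937 = 157.122 N, so a = 157.122 / 20.6 = 7.6273 m/s².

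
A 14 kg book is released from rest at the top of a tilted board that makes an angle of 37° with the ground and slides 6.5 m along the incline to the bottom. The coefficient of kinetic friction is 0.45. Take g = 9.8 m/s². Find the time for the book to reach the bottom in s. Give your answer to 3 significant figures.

2.34 s

The weight component along the incline is mg sin 37° = 82.569 N and the normal force is N = mg cos 37° = 109.573 N.
Friction up the slope is f = μN = 0.45 × 109.573 = 49.308 N, so the net downslope force is 82.569 − 49.308 = 33.261 N and a = 33.261 / 14 = 2.3758 m/s².
Starting from rest, L = ½at², so t = √(2L/a) = √(2 × 6.5 / 2.3758) = 2.3392 s.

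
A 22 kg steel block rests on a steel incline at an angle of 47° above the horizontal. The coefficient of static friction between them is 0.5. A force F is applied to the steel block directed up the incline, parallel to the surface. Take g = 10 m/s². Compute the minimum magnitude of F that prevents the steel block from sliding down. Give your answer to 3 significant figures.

85.9 N

The normal force is N = mg cos 47° = 150.040 N. With F at its minimum the steel block is on the verge of sliding down, so static friction is at its maximum μ_s N = 0.5 × 150.040 = 75.020 N and acts up the slope.
Equilibrium along the incline: F + μ_s N = mg sin 47°, so F = 160.898 − 75.020 = 85.878 N.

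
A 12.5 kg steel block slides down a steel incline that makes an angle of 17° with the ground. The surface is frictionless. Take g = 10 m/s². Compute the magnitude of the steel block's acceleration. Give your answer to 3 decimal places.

2.924 m/s²

Resolving the weight along the incline: the component pulling the steel block down the slope is mg sin 17° = 12.5 × 10 × 0.2924 = 36.550 N, and the normal force is N = mg cos 17° = 12.5 × 10 × 0.9563 = 119.538 N.
With no friction the net force along the incline is 36.550 N, so a = g sin 17° = 36.550 / 12.5 = 2.9240 m/s².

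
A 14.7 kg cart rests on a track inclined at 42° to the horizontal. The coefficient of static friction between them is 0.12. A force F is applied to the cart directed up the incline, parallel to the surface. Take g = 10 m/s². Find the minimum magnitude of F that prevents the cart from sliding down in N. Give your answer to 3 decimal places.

85.253 N

The normal force is N = mg cos 42° = 109.242 N. With F at its minimum the cart is on the verge of sliding down, so static friction is at its maximum μ_s N = 0.12 × 109.242 = 13.109 N and acts up the slope.
Equilibrium along the incline: F + μ_s N = mg sin 42°, so F = 98.362 − 13.109 = 85.253 N.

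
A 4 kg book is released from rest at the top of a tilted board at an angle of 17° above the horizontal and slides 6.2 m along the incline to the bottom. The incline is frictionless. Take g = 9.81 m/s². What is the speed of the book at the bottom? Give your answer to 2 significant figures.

The weight component along the incline is mg sin 17° = 11.473 N and the normal force is N = mg cos 17° = 37.525 N.
With no friction, a = g sin 17° = 2.8682 m/s².
Starting from rest over a distance of 6.2 m, v² = 2aL = 2 × 2.8682 × 6.2 = 35.5657, so v = 5.9637 m/s.

6.0 m/s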